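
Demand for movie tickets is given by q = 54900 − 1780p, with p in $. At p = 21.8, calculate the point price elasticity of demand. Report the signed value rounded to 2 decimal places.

-2.41

dq/dp = −1780. At p = 21.8, q = 54900 − 1780(21.8) = 16096.
Ed = (dq/dp)·(p/q) = −1780 × (21.8/16096) = -2.4107…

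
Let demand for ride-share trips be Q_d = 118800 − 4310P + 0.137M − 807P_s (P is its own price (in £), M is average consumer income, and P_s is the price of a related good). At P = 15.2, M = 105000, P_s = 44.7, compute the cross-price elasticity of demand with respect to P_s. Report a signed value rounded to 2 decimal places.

At the given values, Q_d = 118800 − 4310(15.2) + 0.137(105000) − 807(44.7) = 31600.1.
∂Q_d/∂P_s = -807.
E = (-807) × (44.7/31600.1) = -1.1415…

-1.14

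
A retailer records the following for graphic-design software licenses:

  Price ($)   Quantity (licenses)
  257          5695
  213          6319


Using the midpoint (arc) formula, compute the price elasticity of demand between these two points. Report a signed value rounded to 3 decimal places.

%ΔQ = (6319 − 5695) / [(5695 + 6319)/2] = 624/6007 = 0.103878…
%ΔP = (213 − 257) / [(257 + 213)/2] = -44/235 = -0.187234…
Arc Ed = %ΔQ / %ΔP = (624/6007) / (-44/235) = -0.55480…

-0.555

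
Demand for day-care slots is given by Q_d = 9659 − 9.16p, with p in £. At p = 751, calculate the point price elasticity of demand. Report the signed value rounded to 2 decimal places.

-2.47

dQ_d/dp = −9.16. At p = 751, Q_d = 9659 − 9.16(751) = 2779.84.
Ed = (dQ_d/dp)·(p/Q_d) = −9.16 × (751/2779.84) = -2.4746…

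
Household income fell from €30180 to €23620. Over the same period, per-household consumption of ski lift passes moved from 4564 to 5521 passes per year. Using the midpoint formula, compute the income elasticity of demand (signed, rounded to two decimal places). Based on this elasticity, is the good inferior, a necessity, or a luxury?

-0.78; inferior

%ΔQ = (5521 − 4564)/[( 4564 + 5521)/2] = 957/5042.5 = 0.189786…
%ΔIncome = (23620 − 30180)/[( 30180 + 23620)/2] = -6560/26900 = -0.243866…
E_income = (957/5042.5) / (-6560/26900) = -0.7782…
E_income < 0 ⇒ inferior good.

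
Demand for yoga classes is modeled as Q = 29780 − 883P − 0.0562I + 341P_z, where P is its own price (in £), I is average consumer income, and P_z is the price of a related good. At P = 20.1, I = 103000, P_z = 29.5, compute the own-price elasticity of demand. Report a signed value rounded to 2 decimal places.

-1.09

At the given values, Q = 29780 − 883(20.1) − 0.0562(103000) + 341(29.5) = 16302.6.
∂Q/∂P = −883.
E = (-883) × (20.1/16302.6) = -1.0886…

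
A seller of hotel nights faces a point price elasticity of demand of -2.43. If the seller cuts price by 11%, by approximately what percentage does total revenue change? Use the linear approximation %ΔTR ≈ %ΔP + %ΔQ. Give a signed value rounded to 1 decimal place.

%ΔQ ≈ Ed × %ΔP = (-2.43) × (-11%) = +26.7300%
%ΔTR ≈ %ΔP + %ΔQ = (-11%) + (+26.7300%) = +15.7300%

+15.7%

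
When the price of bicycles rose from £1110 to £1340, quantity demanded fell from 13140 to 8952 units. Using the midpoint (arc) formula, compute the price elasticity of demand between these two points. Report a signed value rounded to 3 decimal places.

%ΔQ = (8952 − 13140) / [(13140 + 8952)/2] = -4188/11046 = -0.379141…
%ΔP = (1340 − 1110) / [(1110 + 1340)/2] = 230/1225 = 0.187755…
Arc Ed = %ΔQ / %ΔP = (-4188/11046) / (230/1225) = -2.01934…

-2.019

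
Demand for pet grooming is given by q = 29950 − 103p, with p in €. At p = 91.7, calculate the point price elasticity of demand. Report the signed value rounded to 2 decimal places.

-0.46

dq/dp = −103. At p = 91.7, q = 29950 − 103(91.7) = 20504.9.
Ed = (dq/dp)·(p/q) = −103 × (91.7/20504.9) = -0.4606…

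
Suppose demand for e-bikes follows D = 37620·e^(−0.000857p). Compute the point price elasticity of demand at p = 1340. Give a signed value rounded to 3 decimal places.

dD/dp = −0.000857·D = -10.225. At p = 1340, D = 11931.2.
Ed = (dD/dp)·(p/D) = (-10.225) × (1340/11931.2) = -1.14838

-1.148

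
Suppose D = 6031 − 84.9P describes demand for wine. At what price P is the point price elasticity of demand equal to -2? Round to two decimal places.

47.36

Ed = −84.9P/(6031 − 84.9P). Set this equal to -2:
84.9P = 2·(6031 − 84.9P) ⇒ 84.9P(1 + 2) = 2·6031
P = 2·6031 / (84.9·3) = 47.3576…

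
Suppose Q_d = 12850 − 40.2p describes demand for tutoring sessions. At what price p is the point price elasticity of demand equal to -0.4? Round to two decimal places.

Ed = −40.2p/(12850 − 40.2p). Set this equal to -0.4:
40.2p = 0.4·(12850 − 40.2p) ⇒ 40.2p(1 + 0.4) = 0.4·12850
p = 0.4·12850 / (40.2·1.4) = 91.3290…

91.33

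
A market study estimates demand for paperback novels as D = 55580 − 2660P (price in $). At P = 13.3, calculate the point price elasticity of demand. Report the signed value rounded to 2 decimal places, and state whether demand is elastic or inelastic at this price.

dD/dP = −2660. At P = 13.3, D = 55580 − 2660(13.3) = 20202.
Ed = (dD/dP)·(P/D) = −2660 × (13.3/20202) = -1.7512…
|Ed| = 1.75 > 1, so demand is elastic.

-1.75; elastic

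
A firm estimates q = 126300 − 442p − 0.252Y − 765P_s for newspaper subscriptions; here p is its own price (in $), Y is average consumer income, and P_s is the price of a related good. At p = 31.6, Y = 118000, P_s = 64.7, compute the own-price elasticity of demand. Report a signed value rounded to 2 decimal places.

-0.42

At the given values, q = 126300 − 442(31.6) − 0.252(118000) − 765(64.7) = 33101.3.
∂q/∂p = −442.
E = (-442) × (31.6/33101.3) = -0.4219…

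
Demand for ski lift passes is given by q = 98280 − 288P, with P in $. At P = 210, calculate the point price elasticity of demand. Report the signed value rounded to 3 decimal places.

dq/dP = −288. At P = 210, q = 98280 − 288(210) = 37800.
Ed = (dq/dP)·(P/q) = −288 × (210/37800) = -1.6

-1.600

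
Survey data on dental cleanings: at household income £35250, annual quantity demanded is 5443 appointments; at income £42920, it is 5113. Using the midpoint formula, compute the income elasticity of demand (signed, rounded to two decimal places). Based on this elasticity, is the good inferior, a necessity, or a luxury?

-0.32; inferior

%ΔQ = (5113 − 5443)/[( 5443 + 5113)/2] = -330/5278 = -0.062523…
%ΔIncome = (42920 − 35250)/[( 35250 + 42920)/2] = 7670/39085 = 0.196238…
E_income = (-330/5278) / (7670/39085) = -0.3186…
E_income < 0 ⇒ inferior good.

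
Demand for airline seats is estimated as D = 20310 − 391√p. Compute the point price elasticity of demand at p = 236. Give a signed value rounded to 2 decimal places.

dD/dp = −391/(2√p) = -12.726. At p = 236, D = 14303.3.
Ed = (dD/dp)·(p/D) = (-12.726) × (236/14303.3) = -0.2099…

-0.21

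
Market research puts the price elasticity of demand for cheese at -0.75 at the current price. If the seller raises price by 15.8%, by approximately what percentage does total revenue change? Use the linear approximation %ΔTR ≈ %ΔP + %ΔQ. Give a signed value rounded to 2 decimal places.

%ΔQ ≈ Ed × %ΔP = (-0.75) × (+15.8%) = -11.8500%
%ΔTR ≈ %ΔP + %ΔQ = (+15.8%) + (-11.8500%) = +3.9500%

+3.95%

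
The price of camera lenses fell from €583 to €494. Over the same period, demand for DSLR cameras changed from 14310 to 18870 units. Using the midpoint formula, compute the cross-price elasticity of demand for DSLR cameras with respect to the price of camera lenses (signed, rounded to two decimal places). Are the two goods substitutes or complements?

-1.66; complements

%ΔQ_{DSLR cameras} = (18870 − 14310)/avg = 4560/16590 = 0.274864…
%ΔP_{camera lenses} = (494 − 583)/avg = -89/538.5 = -0.165273…
E_cross = (4560/16590) / (-89/538.5) = -1.6630…
E_cross < 0 ⇒ the goods are complements.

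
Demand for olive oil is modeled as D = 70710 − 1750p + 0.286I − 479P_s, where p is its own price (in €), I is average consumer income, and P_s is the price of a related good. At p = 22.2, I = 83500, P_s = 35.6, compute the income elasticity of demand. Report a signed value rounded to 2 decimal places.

At the given values, D = 70710 − 1750(22.2) + 0.286(83500) − 479(35.6) = 38688.6.
∂D/∂I = 0.286.
E = (0.286) × (83500/38688.6) = 0.6172…

0.62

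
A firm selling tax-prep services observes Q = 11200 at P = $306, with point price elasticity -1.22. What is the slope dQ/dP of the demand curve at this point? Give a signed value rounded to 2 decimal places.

-44.65

Ed = (dQ/dP)·(P/Q) ⇒ dQ/dP = Ed·Q/P = (-1.22)·11200/306 = -44.6535…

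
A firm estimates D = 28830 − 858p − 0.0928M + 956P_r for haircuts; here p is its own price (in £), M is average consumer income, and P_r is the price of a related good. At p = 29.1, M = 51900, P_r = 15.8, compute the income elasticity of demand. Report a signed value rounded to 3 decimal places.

-0.340

At the given values, D = 28830 − 858(29.1) − 0.0928(51900) + 956(15.8) = 14150.68.
∂D/∂M = -0.0928.
E = (-0.0928) × (51900/14150.68) = -0.34035…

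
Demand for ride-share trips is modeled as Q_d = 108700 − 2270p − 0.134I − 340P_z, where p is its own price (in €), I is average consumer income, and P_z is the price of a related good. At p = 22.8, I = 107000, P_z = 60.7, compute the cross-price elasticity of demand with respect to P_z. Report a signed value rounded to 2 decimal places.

-0.94

At the given values, Q_d = 108700 − 2270(22.8) − 0.134(107000) − 340(60.7) = 21968.
∂Q_d/∂P_z = -340.
E = (-340) × (60.7/21968) = -0.9394…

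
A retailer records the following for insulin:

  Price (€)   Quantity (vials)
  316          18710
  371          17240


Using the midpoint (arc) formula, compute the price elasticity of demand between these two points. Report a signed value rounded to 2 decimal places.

%ΔQ = (17240 − 18710) / [(18710 + 17240)/2] = -1470/17975 = -0.081780…
%ΔP = (371 − 316) / [(316 + 371)/2] = 55/343.5 = 0.160116…
Arc Ed = %ΔQ / %ΔP = (-1470/17975) / (55/343.5) = -0.5107…

-0.51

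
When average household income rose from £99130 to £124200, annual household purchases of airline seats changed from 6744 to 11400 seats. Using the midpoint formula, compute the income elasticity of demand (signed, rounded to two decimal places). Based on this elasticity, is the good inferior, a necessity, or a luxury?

%ΔQ = (11400 − 6744)/[( 6744 + 11400)/2] = 4656/9072 = 0.513227…
%ΔIncome = (124200 − 99130)/[( 99130 + 124200)/2] = 25070/111665 = 0.224510…
E_income = (4656/9072) / (25070/111665) = 2.2859…
E_income > 1 ⇒ normal good, luxury.

2.29; luxury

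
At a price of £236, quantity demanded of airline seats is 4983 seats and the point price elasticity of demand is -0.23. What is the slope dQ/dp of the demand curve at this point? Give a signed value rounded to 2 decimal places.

-4.86

Ed = (dQ/dp)·(p/Q) ⇒ dQ/dp = Ed·Q/p = (-0.23)·4983/236 = -4.8563…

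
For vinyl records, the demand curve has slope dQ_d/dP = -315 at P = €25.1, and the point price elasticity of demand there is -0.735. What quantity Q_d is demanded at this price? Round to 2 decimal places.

10757.14

Ed = (dQ_d/dP)·(P/Q_d) ⇒ Q_d = (dQ_d/dP)·P/Ed = (-315)·25.1/(-0.735) = 10757.1428…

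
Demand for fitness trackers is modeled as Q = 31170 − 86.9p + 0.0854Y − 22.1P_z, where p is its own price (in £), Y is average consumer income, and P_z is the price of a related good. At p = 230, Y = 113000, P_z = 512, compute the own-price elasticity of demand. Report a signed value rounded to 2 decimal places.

At the given values, Q = 31170 − 86.9(230) + 0.0854(113000) − 22.1(512) = 9518.
∂Q/∂p = −86.9.
E = (-86.9) × (230/9518) = -2.0999…

-2.10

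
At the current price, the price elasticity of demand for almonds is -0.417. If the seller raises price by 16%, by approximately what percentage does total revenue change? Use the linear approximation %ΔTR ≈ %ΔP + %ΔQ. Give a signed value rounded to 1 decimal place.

+9.3%

%ΔQ ≈ Ed × %ΔP = (-0.417) × (+16%) = -6.6720%
%ΔTR ≈ %ΔP + %ΔQ = (+16%) + (-6.6720%) = +9.3280%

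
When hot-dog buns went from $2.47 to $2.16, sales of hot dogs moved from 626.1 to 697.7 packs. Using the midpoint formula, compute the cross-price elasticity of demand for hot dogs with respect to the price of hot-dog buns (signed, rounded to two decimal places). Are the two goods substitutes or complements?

-0.81; complements

%ΔQ_{hot dogs} = (697.7 − 626.1)/avg = 71.6/661.9 = 0.108173…
%ΔP_{hot-dog buns} = (2.16 − 2.47)/avg = -0.31/2.315 = -0.133909…
E_cross = (71.6/661.9) / (-0.31/2.315) = -0.8078…
E_cross < 0 ⇒ the goods are complements.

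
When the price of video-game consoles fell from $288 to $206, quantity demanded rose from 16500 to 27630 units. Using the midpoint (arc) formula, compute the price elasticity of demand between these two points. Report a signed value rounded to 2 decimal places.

-1.52

%ΔQ = (27630 − 16500) / [(16500 + 27630)/2] = 11130/22065 = 0.504418…
%ΔP = (206 − 288) / [(288 + 206)/2] = -82/247 = -0.331983…
Arc Ed = %ΔQ / %ΔP = (11130/22065) / (-82/247) = -1.5194…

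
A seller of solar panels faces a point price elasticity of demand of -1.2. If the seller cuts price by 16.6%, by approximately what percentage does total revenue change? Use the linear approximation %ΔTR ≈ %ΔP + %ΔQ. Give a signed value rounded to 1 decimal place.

%ΔQ ≈ Ed × %ΔP = (-1.2) × (-16.6%) = +19.9200%
%ΔTR ≈ %ΔP + %ΔQ = (-16.6%) + (+19.9200%) = +3.3200%

+3.3%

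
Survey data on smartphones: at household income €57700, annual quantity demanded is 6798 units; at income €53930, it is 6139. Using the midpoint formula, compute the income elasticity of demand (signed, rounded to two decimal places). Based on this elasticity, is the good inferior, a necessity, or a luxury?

%ΔQ = (6139 − 6798)/[( 6798 + 6139)/2] = -659/6468.5 = -0.101878…
%ΔIncome = (53930 − 57700)/[( 57700 + 53930)/2] = -3770/55815 = -0.067544…
E_income = (-659/6468.5) / (-3770/55815) = 1.5083…
E_income > 1 ⇒ normal good, luxury.

1.51; luxury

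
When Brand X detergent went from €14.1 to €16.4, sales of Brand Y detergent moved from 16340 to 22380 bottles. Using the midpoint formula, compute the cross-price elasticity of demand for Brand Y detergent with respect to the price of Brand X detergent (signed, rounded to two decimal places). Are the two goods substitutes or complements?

%ΔQ_{Brand Y detergent} = (22380 − 16340)/avg = 6040/19360 = 0.311983…
%ΔP_{Brand X detergent} = (16.4 − 14.1)/avg = 2.3/15.25 = 0.150819…
E_cross = (6040/19360) / (2.3/15.25) = 2.0685…
E_cross > 0 ⇒ the goods are substitutes.

2.07; substitutes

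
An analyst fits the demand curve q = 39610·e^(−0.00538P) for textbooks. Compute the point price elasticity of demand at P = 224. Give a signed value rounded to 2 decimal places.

-1.21

dq/dP = −0.00538·q = -63.8572. At P = 224, q = 11869.4.
Ed = (dq/dP)·(P/q) = (-63.8572) × (224/11869.4) = -1.2051…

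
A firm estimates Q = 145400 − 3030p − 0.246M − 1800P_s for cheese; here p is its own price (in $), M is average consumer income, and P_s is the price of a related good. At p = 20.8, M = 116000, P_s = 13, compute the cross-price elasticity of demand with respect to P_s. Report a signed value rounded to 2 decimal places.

At the given values, Q = 145400 − 3030(20.8) − 0.246(116000) − 1800(13) = 30440.
∂Q/∂P_s = -1800.
E = (-1800) × (13/30440) = -0.7687…

-0.77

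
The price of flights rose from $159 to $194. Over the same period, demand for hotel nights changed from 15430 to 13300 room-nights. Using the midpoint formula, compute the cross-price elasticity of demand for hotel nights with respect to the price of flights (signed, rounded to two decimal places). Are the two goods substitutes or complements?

%ΔQ_{hotel nights} = (13300 − 15430)/avg = -2130/14365 = -0.148277…
%ΔP_{flights} = (194 − 159)/avg = 35/176.5 = 0.198300…
E_cross = (-2130/14365) / (35/176.5) = -0.7477…
E_cross < 0 ⇒ the goods are complements.

-0.75; complements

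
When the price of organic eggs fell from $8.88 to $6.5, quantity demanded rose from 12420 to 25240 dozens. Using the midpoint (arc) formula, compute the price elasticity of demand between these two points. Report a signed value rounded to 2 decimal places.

-2.20

%ΔQ = (25240 − 12420) / [(12420 + 25240)/2] = 12820/18830 = 0.680828…
%ΔP = (6.5 − 8.88) / [(8.88 + 6.5)/2] = -2.38/7.69 = -0.309492…
Arc Ed = %ΔQ / %ΔP = (12820/18830) / (-2.38/7.69) = -2.1998…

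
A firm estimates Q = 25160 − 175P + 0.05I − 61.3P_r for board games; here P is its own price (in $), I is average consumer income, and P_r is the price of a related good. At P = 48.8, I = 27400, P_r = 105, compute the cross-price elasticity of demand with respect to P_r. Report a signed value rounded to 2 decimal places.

At the given values, Q = 25160 − 175(48.8) + 0.05(27400) − 61.3(105) = 11553.5.
∂Q/∂P_r = -61.3.
E = (-61.3) × (105/11553.5) = -0.5571…

-0.56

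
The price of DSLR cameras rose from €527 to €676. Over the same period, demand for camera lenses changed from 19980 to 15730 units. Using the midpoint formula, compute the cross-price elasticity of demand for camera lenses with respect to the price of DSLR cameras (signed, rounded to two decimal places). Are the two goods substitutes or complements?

-0.96; complements

%ΔQ_{camera lenses} = (15730 − 19980)/avg = -4250/17855 = -0.238028…
%ΔP_{DSLR cameras} = (676 − 527)/avg = 149/601.5 = 0.247714…
E_cross = (-4250/17855) / (149/601.5) = -0.9609…
E_cross < 0 ⇒ the goods are complements.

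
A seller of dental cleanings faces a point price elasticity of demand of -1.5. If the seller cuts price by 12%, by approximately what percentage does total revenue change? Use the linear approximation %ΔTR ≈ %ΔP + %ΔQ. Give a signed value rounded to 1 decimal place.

%ΔQ ≈ Ed × %ΔP = (-1.5) × (-12%) = +18.0000%
%ΔTR ≈ %ΔP + %ΔQ = (-12%) + (+18.0000%) = +6.0000%

+6.0%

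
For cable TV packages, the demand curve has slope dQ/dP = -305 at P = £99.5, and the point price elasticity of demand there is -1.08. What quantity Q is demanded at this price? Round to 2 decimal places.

Ed = (dQ/dP)·(P/Q) ⇒ Q = (dQ/dP)·P/Ed = (-305)·99.5/(-1.08) = 28099.5370…

28099.54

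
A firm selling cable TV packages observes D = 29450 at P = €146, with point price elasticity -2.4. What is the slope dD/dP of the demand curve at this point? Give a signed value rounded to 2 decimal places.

-484.11

Ed = (dD/dP)·(P/D) ⇒ dD/dP = Ed·D/P = (-2.4)·29450/146 = -484.1095…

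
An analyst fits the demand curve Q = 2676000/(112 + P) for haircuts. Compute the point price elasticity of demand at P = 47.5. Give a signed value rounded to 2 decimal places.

dQ/dP = −2676000/(112 + P)² = -105.188. At P = 47.5, Q = 16777.4.
Ed = (dQ/dP)·(P/Q) = (-105.188) × (47.5/16777.4) = -0.2978…

-0.30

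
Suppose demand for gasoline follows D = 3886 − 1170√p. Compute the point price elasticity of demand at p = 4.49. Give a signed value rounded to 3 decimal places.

-0.881

dD/dp = −1170/(2√p) = -276.079. At p = 4.49, D = 1406.81.
Ed = (dD/dp)·(p/D) = (-276.079) × (4.49/1406.81) = -0.88113…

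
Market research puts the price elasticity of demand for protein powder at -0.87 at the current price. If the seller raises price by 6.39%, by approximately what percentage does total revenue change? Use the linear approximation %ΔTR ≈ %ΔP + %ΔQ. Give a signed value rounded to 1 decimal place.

+0.8%

%ΔQ ≈ Ed × %ΔP = (-0.87) × (+6.39%) = -5.5593%
%ΔTR ≈ %ΔP + %ΔQ = (+6.39%) + (-5.5593%) = +0.8307%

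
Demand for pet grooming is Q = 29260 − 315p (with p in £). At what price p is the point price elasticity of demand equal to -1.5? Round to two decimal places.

Ed = −315p/(29260 − 315p). Set this equal to -1.5:
315p = 1.5·(29260 − 315p) ⇒ 315p(1 + 1.5) = 1.5·29260
p = 1.5·29260 / (315·2.5) = 55.7333…

55.73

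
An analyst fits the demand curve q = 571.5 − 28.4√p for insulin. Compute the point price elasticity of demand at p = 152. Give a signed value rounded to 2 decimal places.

-0.79

dq/dp = −28.4/(2√p) = -1.15177. At p = 152, q = 221.361.
Ed = (dq/dp)·(p/q) = (-1.15177) × (152/221.361) = -0.7908…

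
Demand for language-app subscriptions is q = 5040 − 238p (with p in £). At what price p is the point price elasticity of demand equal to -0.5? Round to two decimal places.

7.06

Ed = −238p/(5040 − 238p). Set this equal to -0.5:
238p = 0.5·(5040 − 238p) ⇒ 238p(1 + 0.5) = 0.5·5040
p = 0.5·5040 / (238·1.5) = 7.0588…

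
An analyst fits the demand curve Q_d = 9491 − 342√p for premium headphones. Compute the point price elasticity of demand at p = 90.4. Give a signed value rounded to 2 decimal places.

-0.26

dQ_d/dp = −342/(2√p) = -17.9851. At p = 90.4, Q_d = 6239.3.
Ed = (dQ_d/dp)·(p/Q_d) = (-17.9851) × (90.4/6239.3) = -0.2605…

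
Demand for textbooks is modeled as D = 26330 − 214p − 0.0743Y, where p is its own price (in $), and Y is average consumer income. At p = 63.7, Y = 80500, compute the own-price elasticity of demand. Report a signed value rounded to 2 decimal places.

At the given values, D = 26330 − 214(63.7) − 0.0743(80500) = 6717.05.
∂D/∂p = −214.
E = (-214) × (63.7/6717.05) = -2.0294…

-2.03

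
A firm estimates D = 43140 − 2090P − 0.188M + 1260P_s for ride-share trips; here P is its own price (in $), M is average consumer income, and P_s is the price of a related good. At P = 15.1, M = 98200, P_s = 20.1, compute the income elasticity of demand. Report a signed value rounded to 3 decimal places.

-1.001

At the given values, D = 43140 − 2090(15.1) − 0.188(98200) + 1260(20.1) = 18445.4.
∂D/∂M = -0.188.
E = (-0.188) × (98200/18445.4) = -1.00087…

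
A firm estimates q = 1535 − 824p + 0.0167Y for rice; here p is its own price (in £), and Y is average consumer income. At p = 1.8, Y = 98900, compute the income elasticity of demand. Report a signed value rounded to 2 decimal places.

0.97

At the given values, q = 1535 − 824(1.8) + 0.0167(98900) = 1703.43.
∂q/∂Y = 0.0167.
E = (0.0167) × (98900/1703.43) = 0.9695…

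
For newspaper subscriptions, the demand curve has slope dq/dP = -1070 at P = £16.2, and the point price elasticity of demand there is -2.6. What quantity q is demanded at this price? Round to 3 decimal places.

Ed = (dq/dP)·(P/q) ⇒ q = (dq/dP)·P/Ed = (-1070)·16.2/(-2.6) = 6666.92307…

6666.923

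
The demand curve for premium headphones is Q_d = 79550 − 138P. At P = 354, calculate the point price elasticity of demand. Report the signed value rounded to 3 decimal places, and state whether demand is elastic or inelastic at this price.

dQ_d/dP = −138. At P = 354, Q_d = 79550 − 138(354) = 30698.
Ed = (dQ_d/dP)·(P/Q_d) = −138 × (354/30698) = -1.59137…
|Ed| = 1.591 > 1, so demand is elastic.

-1.591; elastic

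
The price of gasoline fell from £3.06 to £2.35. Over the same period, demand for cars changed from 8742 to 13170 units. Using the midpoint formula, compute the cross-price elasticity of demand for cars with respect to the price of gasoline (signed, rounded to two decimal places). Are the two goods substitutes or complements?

-1.54; complements

%ΔQ_{cars} = (13170 − 8742)/avg = 4428/10956 = 0.404162…
%ΔP_{gasoline} = (2.35 − 3.06)/avg = -0.71/2.705 = -0.262476…
E_cross = (4428/10956) / (-0.71/2.705) = -1.5398…
E_cross < 0 ⇒ the goods are complements.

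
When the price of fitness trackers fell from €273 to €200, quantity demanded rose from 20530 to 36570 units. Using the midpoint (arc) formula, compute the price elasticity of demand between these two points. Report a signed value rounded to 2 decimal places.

-1.82

%ΔQ = (36570 − 20530) / [(20530 + 36570)/2] = 16040/28550 = 0.561821…
%ΔP = (200 − 273) / [(273 + 200)/2] = -73/236.5 = -0.308668…
Arc Ed = %ΔQ / %ΔP = (16040/28550) / (-73/236.5) = -1.8201…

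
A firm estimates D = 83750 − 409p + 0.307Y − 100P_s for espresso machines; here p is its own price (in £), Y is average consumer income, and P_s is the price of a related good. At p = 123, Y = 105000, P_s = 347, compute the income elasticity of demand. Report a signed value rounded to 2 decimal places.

1.04

At the given values, D = 83750 − 409(123) + 0.307(105000) − 100(347) = 30978.
∂D/∂Y = 0.307.
E = (0.307) × (105000/30978) = 1.0405…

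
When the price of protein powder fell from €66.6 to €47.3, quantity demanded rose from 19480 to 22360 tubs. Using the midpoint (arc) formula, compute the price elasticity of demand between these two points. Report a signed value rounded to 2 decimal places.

%ΔQ = (22360 − 19480) / [(19480 + 22360)/2] = 2880/20920 = 0.137667…
%ΔP = (47.3 − 66.6) / [(66.6 + 47.3)/2] = -19.3/56.95 = -0.338893…
Arc Ed = %ΔQ / %ΔP = (2880/20920) / (-19.3/56.95) = -0.4062…

-0.41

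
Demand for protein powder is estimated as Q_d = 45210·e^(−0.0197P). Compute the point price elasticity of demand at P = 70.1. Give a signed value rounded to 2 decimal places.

dQ_d/dP = −0.0197·Q_d = -223.848. At P = 70.1, Q_d = 11362.8.
Ed = (dQ_d/dP)·(P/Q_d) = (-223.848) × (70.1/11362.8) = -1.3809…

-1.38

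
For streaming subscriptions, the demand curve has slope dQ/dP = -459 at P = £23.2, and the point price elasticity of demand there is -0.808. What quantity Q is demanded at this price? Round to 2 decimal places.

13179.21

Ed = (dQ/dP)·(P/Q) ⇒ Q = (dQ/dP)·P/Ed = (-459)·23.2/(-0.808) = 13179.2079…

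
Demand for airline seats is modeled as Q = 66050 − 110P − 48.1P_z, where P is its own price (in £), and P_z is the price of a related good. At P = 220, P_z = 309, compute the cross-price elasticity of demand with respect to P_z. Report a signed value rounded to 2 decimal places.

At the given values, Q = 66050 − 110(220) − 48.1(309) = 26987.1.
∂Q/∂P_z = -48.1.
E = (-48.1) × (309/26987.1) = -0.5507…

-0.55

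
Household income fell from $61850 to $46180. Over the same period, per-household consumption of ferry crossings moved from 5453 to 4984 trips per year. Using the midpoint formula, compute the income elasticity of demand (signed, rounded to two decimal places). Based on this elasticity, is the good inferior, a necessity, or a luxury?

0.31; necessity

%ΔQ = (4984 − 5453)/[( 5453 + 4984)/2] = -469/5218.5 = -0.089872…
%ΔIncome = (46180 − 61850)/[( 61850 + 46180)/2] = -15670/54015 = -0.290104…
E_income = (-469/5218.5) / (-15670/54015) = 0.3097…
0 < E_income < 1 ⇒ normal good, necessity.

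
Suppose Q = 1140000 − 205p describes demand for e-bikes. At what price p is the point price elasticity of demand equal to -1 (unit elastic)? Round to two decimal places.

Ed = −205p/(1140000 − 205p). Set this equal to -1:
205p = 1·(1140000 − 205p) ⇒ 205p(1 + 1) = 1·1140000
p = 1·1140000 / (205·2) = 2780.4878…

2780.49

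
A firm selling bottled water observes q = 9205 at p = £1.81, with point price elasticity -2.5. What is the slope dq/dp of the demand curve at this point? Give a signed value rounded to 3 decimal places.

-12714.088

Ed = (dq/dp)·(p/q) ⇒ dq/dp = Ed·q/p = (-2.5)·9205/1.81 = -12714.08839…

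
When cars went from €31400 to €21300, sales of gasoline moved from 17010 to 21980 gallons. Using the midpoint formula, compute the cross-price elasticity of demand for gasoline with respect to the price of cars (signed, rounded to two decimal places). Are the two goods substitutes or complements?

-0.67; complements

%ΔQ_{gasoline} = (21980 − 17010)/avg = 4970/19495 = 0.254937…
%ΔP_{cars} = (21300 − 31400)/avg = -10100/26350 = -0.383301…
E_cross = (4970/19495) / (-10100/26350) = -0.6651…
E_cross < 0 ⇒ the goods are complements.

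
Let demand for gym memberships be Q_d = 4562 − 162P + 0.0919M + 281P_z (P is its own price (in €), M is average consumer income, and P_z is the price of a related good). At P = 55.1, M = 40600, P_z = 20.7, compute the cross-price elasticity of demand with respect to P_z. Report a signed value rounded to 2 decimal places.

At the given values, Q_d = 4562 − 162(55.1) + 0.0919(40600) + 281(20.7) = 5183.64.
∂Q_d/∂P_z = 281.
E = (281) × (20.7/5183.64) = 1.1221…

1.12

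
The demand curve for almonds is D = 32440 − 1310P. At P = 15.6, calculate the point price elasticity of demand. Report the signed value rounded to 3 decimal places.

-1.702

dD/dP = −1310. At P = 15.6, D = 32440 − 1310(15.6) = 12004.
Ed = (dD/dP)·(P/D) = −1310 × (15.6/12004) = -1.70243…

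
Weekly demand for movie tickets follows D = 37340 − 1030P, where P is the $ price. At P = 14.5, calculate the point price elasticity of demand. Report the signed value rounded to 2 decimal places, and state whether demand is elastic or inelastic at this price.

-0.67; inelastic

dD/dP = −1030. At P = 14.5, D = 37340 − 1030(14.5) = 22405.
Ed = (dD/dP)·(P/D) = −1030 × (14.5/22405) = -0.6665…
|Ed| = 0.67 < 1, so demand is inelastic.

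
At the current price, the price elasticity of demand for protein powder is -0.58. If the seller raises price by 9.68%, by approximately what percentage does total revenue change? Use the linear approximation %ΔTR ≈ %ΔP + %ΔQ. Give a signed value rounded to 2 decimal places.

%ΔQ ≈ Ed × %ΔP = (-0.58) × (+9.68%) = -5.6144%
%ΔTR ≈ %ΔP + %ΔQ = (+9.68%) + (-5.6144%) = +4.0656%

+4.07%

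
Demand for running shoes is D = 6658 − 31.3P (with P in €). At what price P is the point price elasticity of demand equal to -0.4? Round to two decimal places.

60.78

Ed = −31.3P/(6658 − 31.3P). Set this equal to -0.4:
31.3P = 0.4·(6658 − 31.3P) ⇒ 31.3P(1 + 0.4) = 0.4·6658
P = 0.4·6658 / (31.3·1.4) = 60.7759…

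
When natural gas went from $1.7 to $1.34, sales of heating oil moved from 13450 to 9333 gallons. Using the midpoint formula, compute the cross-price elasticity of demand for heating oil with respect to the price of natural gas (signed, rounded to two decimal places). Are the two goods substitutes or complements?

1.53; substitutes

%ΔQ_{heating oil} = (9333 − 13450)/avg = -4117/11391.5 = -0.361409…
%ΔP_{natural gas} = (1.34 − 1.7)/avg = -0.36/1.52 = -0.236842…
E_cross = (-4117/11391.5) / (-0.36/1.52) = 1.5259…
E_cross > 0 ⇒ the goods are substitutes.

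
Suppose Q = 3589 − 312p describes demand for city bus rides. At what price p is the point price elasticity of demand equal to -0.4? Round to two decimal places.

3.29

Ed = −312p/(3589 − 312p). Set this equal to -0.4:
312p = 0.4·(3589 − 312p) ⇒ 312p(1 + 0.4) = 0.4·3589
p = 0.4·3589 / (312·1.4) = 3.2866…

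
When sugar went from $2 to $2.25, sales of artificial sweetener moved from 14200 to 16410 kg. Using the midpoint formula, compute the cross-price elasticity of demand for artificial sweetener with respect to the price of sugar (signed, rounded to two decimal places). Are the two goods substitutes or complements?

1.23; substitutes

%ΔQ_{artificial sweetener} = (16410 − 14200)/avg = 2210/15305 = 0.144397…
%ΔP_{sugar} = (2.25 − 2)/avg = 0.25/2.125 = 0.117647…
E_cross = (2210/15305) / (0.25/2.125) = 1.2273…
E_cross > 0 ⇒ the goods are substitutes.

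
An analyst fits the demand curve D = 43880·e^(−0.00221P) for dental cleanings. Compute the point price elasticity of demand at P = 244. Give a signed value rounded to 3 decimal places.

dD/dP = −0.00221·D = -56.5549. At P = 244, D = 25590.4.
Ed = (dD/dP)·(P/D) = (-56.5549) × (244/25590.4) = -0.53924

-0.539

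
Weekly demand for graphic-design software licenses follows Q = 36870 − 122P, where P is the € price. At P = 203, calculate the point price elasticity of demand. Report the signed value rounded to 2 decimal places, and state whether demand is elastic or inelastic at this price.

dQ/dP = −122. At P = 203, Q = 36870 − 122(203) = 12104.
Ed = (dQ/dP)·(P/Q) = −122 × (203/12104) = -2.0461…
|Ed| = 2.05 > 1, so demand is elastic.

-2.05; elastic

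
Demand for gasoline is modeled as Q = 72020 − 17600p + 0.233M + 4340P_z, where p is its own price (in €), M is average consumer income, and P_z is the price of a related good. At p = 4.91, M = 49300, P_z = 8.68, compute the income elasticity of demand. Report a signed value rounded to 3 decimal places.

At the given values, Q = 72020 − 17600(4.91) + 0.233(49300) + 4340(8.68) = 34762.1.
∂Q/∂M = 0.233.
E = (0.233) × (49300/34762.1) = 0.33044…

0.330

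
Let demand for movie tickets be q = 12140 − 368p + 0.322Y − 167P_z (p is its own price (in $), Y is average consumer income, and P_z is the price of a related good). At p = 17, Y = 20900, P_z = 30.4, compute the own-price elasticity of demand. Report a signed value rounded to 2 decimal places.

At the given values, q = 12140 − 368(17) + 0.322(20900) − 167(30.4) = 7537.
∂q/∂p = −368.
E = (-368) × (17/7537) = -0.8300…

-0.83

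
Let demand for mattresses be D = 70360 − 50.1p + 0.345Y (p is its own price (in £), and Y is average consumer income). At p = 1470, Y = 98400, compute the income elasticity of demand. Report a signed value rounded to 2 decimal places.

1.11

At the given values, D = 70360 − 50.1(1470) + 0.345(98400) = 30661.
∂D/∂Y = 0.345.
E = (0.345) × (98400/30661) = 1.1072…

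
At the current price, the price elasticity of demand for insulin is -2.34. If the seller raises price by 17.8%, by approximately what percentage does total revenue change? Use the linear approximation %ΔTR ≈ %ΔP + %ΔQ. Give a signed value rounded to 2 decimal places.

-23.85%

%ΔQ ≈ Ed × %ΔP = (-2.34) × (+17.8%) = -41.6520%
%ΔTR ≈ %ΔP + %ΔQ = (+17.8%) + (-41.6520%) = -23.8520%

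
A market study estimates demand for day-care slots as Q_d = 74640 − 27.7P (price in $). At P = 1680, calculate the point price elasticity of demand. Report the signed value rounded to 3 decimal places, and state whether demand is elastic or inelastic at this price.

-1.656; elastic

dQ_d/dP = −27.7. At P = 1680, Q_d = 74640 − 27.7(1680) = 28104.
Ed = (dQ_d/dP)·(P/Q_d) = −27.7 × (1680/28104) = -1.65584…
|Ed| = 1.656 > 1, so demand is elastic.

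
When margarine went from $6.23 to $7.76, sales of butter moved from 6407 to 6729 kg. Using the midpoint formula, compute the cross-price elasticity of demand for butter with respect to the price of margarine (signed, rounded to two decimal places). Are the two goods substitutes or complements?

0.22; substitutes

%ΔQ_{butter} = (6729 − 6407)/avg = 322/6568 = 0.049025…
%ΔP_{margarine} = (7.76 − 6.23)/avg = 1.53/6.995 = 0.218727…
E_cross = (322/6568) / (1.53/6.995) = 0.2241…
E_cross > 0 ⇒ the goods are substitutes.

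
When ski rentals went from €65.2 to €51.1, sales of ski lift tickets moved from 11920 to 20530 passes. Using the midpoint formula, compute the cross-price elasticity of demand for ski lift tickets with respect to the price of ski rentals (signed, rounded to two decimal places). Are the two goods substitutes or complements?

-2.19; complements

%ΔQ_{ski lift tickets} = (20530 − 11920)/avg = 8610/16225 = 0.530662…
%ΔP_{ski rentals} = (51.1 − 65.2)/avg = -14.1/58.15 = -0.242476…
E_cross = (8610/16225) / (-14.1/58.15) = -2.1885…
E_cross < 0 ⇒ the goods are complements.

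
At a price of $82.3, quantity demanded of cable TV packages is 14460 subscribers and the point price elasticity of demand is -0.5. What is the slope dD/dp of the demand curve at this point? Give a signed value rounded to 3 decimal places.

-87.849

Ed = (dD/dp)·(p/D) ⇒ dD/dp = Ed·D/p = (-0.5)·14460/82.3 = -87.84933…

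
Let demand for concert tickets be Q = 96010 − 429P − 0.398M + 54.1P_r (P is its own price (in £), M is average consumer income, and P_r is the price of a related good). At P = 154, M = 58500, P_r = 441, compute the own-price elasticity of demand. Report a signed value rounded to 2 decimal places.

-2.16

At the given values, Q = 96010 − 429(154) − 0.398(58500) + 54.1(441) = 30519.1.
∂Q/∂P = −429.
E = (-429) × (154/30519.1) = -2.1647…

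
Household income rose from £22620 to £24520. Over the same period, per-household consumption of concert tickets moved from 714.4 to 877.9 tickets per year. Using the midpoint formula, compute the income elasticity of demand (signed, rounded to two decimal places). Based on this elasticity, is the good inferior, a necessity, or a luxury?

2.55; luxury

%ΔQ = (877.9 − 714.4)/[( 714.4 + 877.9)/2] = 163.5/796.15 = 0.205363…
%ΔIncome = (24520 − 22620)/[( 22620 + 24520)/2] = 1900/23570 = 0.080610…
E_income = (163.5/796.15) / (1900/23570) = 2.5475…
E_income > 1 ⇒ normal good, luxury.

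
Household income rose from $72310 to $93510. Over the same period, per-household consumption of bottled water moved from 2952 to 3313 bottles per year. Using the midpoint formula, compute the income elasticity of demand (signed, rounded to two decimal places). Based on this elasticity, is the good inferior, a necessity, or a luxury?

%ΔQ = (3313 − 2952)/[( 2952 + 3313)/2] = 361/3132.5 = 0.115243…
%ΔIncome = (93510 − 72310)/[( 72310 + 93510)/2] = 21200/82910 = 0.255698…
E_income = (361/3132.5) / (21200/82910) = 0.4506…
0 < E_income < 1 ⇒ normal good, necessity.

0.45; necessity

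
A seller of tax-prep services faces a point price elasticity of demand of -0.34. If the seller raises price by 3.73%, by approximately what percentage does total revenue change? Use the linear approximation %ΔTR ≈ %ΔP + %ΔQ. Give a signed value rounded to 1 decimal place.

+2.5%

%ΔQ ≈ Ed × %ΔP = (-0.34) × (+3.73%) = -1.2682%
%ΔTR ≈ %ΔP + %ΔQ = (+3.73%) + (-1.2682%) = +2.4618%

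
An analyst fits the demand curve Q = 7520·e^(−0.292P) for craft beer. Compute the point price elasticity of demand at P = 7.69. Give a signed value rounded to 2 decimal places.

-2.25

dQ/dP = −0.292·Q = -232.488. At P = 7.69, Q = 796.193.
Ed = (dQ/dP)·(P/Q) = (-232.488) × (7.69/796.193) = -2.2454…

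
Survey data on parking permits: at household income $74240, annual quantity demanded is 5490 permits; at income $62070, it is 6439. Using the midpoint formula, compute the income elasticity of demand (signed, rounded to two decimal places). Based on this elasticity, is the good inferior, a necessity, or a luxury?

-0.89; inferior

%ΔQ = (6439 − 5490)/[( 5490 + 6439)/2] = 949/5964.5 = 0.159108…
%ΔIncome = (62070 − 74240)/[( 74240 + 62070)/2] = -12170/68155 = -0.178563…
E_income = (949/5964.5) / (-12170/68155) = -0.8910…
E_income < 0 ⇒ inferior good.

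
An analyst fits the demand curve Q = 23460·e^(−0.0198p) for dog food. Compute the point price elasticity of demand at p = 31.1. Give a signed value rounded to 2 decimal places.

-0.62

dQ/dp = −0.0198·Q = -250.936. At p = 31.1, Q = 12673.5.
Ed = (dQ/dp)·(p/Q) = (-250.936) × (31.1/12673.5) = -0.6157…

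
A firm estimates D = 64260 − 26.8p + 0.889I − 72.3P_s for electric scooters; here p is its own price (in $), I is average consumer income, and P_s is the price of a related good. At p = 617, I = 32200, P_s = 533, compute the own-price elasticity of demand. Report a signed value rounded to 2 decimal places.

At the given values, D = 64260 − 26.8(617) + 0.889(32200) − 72.3(533) = 37814.3.
∂D/∂p = −26.8.
E = (-26.8) × (617/37814.3) = -0.4372…

-0.44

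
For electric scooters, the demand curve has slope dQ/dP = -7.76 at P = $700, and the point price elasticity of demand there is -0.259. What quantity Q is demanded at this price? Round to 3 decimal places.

Ed = (dQ/dP)·(P/Q) ⇒ Q = (dQ/dP)·P/Ed = (-7.76)·700/(-0.259) = 20972.97297…

20972.973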